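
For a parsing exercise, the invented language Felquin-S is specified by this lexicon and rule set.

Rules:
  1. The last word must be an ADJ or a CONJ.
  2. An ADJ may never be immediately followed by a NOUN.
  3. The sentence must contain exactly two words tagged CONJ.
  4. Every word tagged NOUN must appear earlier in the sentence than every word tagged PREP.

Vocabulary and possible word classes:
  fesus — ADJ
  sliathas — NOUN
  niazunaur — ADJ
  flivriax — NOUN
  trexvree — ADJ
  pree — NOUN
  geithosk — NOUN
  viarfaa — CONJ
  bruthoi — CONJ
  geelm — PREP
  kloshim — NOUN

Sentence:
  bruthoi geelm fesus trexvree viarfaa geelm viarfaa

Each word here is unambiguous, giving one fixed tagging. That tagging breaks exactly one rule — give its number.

Fixed tagging: CONJ PREP ADJ ADJ CONJ PREP CONJ.
Rule check: R1 holds, R2 holds, R3 violated, R4 holds.
Only rule 3 fails.

3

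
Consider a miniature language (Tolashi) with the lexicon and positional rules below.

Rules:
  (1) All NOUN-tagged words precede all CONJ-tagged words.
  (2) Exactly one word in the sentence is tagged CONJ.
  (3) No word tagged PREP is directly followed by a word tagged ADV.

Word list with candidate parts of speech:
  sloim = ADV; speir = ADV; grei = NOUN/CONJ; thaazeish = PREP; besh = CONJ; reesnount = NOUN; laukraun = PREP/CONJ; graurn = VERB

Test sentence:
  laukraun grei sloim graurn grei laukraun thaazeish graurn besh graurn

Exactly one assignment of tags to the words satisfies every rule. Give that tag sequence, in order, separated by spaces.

Candidates per position — 1:laukraun {PREP,CONJ}; 2:grei {NOUN,CONJ}; 3:sloim {ADV}; 4:graurn {VERB}; 5:grei {NOUN,CONJ}; 6:laukraun {PREP,CONJ}; 7:thaazeish {PREP}; 8:graurn {VERB}; 9:besh {CONJ}; 10:graurn {VERB}.
If word 1 were CONJ, no tagging could satisfy rule 2; so word 1 is PREP.
If word 2 were CONJ, no tagging could satisfy rule 2; so word 2 is NOUN.
If word 5 were CONJ, no tagging could satisfy rule 2; so word 5 is NOUN.
If word 6 were CONJ, no tagging could satisfy rule 2; so word 6 is PREP.
So the tagging must be: PREP NOUN ADV VERB NOUN PREP PREP VERB CONJ VERB.
Check: rule 1 satisfied; rule 2 satisfied; rule 3 satisfied.

PREP NOUN ADV VERB NOUN PREP PREP VERB CONJ VERB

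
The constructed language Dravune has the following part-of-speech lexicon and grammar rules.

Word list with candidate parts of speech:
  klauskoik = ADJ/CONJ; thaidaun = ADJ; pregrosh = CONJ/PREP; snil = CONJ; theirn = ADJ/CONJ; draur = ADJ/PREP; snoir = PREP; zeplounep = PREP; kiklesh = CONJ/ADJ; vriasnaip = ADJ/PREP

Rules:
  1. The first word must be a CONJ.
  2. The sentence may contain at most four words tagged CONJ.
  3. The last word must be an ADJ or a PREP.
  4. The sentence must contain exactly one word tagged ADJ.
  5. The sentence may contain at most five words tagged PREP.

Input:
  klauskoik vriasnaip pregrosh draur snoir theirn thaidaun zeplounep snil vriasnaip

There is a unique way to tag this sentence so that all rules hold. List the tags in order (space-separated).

CONJ PREP CONJ PREP PREP CONJ ADJ PREP CONJ PREP

Candidates per position — 1:klauskoik {ADJ,CONJ}; 2:vriasnaip {ADJ,PREP}; 3:pregrosh {CONJ,PREP}; 4:draur {ADJ,PREP}; 5:snoir {PREP}; 6:theirn {ADJ,CONJ}; 7:thaidaun {ADJ}; 8:zeplounep {PREP}; 9:snil {CONJ}; 10:vriasnaip {ADJ,PREP}.
If word 1 were ADJ, no tagging could satisfy rule 1; so word 1 is CONJ.
If word 2 were ADJ, no tagging could satisfy rule 4; so word 2 is PREP.
If word 4 were ADJ, no tagging could satisfy rule 4; so word 4 is PREP.
If word 6 were ADJ, no tagging could satisfy rule 4; so word 6 is CONJ.
If word 10 were ADJ, no tagging could satisfy rule 4; so word 10 is PREP.
If word 3 were PREP, no tagging could satisfy rule 5; so word 3 is CONJ.
So the tagging must be: CONJ PREP CONJ PREP PREP CONJ ADJ PREP CONJ PREP.
Rule-by-rule: rule 1 holds; rule 2 holds; rule 3 holds; rule 4 holds; rule 5 holds.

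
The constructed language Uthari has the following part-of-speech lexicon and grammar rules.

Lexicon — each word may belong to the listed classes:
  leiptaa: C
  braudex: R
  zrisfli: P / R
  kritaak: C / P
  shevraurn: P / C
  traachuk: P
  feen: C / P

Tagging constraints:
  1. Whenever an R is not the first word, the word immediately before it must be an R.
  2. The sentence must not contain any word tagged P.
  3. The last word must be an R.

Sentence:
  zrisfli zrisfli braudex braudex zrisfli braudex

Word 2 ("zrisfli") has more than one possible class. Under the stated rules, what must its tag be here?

Candidates per position — 1:zrisfli {P,R}; 2:zrisfli {P,R}; 3:braudex {R}; 4:braudex {R}; 5:zrisfli {P,R}; 6:braudex {R}.
If word 1 were P, no tagging could satisfy rule 1; so word 1 is R.
If word 2 were P, no tagging could satisfy rule 1; so word 2 is R.
If word 5 were P, no tagging could satisfy rule 1; so word 5 is R.
The only consistent sequence is: R R R R R R.
Checking: rule 1 holds; rule 2 holds; rule 3 holds.

R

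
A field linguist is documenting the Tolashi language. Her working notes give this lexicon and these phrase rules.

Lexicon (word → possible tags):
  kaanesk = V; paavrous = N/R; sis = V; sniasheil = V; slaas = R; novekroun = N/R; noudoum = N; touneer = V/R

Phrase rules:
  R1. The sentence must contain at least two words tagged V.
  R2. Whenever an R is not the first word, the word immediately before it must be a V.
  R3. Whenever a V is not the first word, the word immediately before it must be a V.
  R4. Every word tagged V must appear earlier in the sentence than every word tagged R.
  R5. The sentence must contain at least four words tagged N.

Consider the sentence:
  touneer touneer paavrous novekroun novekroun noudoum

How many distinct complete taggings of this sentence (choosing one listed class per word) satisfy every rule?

1

Candidates per position — 1:touneer {V,R}; 2:touneer {V,R}; 3:paavrous {N,R}; 4:novekroun {N,R}; 5:novekroun {N,R}; 6:noudoum {N}.
There are 32 candidate sequences in total.
The sequences that satisfy every rule: V V N N N N.
Count = 1.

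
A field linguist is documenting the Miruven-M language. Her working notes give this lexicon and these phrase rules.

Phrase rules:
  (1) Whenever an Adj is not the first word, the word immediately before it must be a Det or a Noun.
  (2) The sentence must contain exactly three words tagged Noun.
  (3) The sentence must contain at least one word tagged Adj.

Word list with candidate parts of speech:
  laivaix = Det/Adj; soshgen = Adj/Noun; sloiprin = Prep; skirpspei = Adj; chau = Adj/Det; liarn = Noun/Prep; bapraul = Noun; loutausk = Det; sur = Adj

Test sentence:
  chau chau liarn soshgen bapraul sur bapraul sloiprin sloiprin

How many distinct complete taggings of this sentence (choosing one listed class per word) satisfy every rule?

Candidates per position — 1:chau {Adj,Det}; 2:chau {Adj,Det}; 3:liarn {Noun,Prep}; 4:soshgen {Adj,Noun}; 5:bapraul {Noun}; 6:sur {Adj}; 7:bapraul {Noun}; 8:sloiprin {Prep}; 9:sloiprin {Prep}.
There are 16 candidate sequences in total.
Checking each against the rules leaves 6 sequences.
Count = 6.

6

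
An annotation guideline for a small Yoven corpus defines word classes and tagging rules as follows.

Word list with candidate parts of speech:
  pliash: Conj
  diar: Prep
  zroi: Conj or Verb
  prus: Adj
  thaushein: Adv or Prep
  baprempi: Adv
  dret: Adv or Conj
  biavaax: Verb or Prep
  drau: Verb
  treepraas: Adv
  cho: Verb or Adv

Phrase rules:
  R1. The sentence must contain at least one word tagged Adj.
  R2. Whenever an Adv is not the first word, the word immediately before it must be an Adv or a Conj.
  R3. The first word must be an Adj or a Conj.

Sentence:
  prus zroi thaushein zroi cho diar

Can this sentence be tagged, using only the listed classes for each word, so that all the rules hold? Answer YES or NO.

YES

Candidates per position — 1:prus {Adj}; 2:zroi {Conj,Verb}; 3:thaushein {Adv,Prep}; 4:zroi {Conj,Verb}; 5:cho {Verb,Adv}; 6:diar {Prep}.
One satisfying assignment: Adj Conj Adv Conj Verb Prep.
Rule-by-rule: rule 1 satisfied; rule 2 satisfied; rule 3 satisfied.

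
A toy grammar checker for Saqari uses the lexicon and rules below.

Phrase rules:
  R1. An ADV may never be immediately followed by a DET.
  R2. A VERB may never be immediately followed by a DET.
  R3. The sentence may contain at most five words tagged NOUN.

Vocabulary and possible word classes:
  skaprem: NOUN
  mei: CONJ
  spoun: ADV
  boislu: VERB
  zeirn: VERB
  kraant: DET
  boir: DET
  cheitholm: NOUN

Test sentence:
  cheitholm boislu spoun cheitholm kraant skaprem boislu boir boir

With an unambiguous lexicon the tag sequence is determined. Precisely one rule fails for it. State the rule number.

Fixed tagging: NOUN VERB ADV NOUN DET NOUN VERB DET DET.
Applying the rules: R1 holds, R2 violated, R3 holds.
Only rule 2 fails.

2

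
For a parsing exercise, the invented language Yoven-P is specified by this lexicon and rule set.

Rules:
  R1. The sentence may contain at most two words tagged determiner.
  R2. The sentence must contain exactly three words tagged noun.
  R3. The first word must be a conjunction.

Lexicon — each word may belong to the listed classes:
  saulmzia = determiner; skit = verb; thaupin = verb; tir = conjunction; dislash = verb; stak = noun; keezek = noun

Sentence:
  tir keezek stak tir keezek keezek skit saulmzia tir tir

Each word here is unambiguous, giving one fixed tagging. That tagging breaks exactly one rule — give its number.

Fixed tagging: conjunction noun noun conjunction noun noun verb determiner conjunction conjunction.
Checking each rule: R1 holds, R2 violated, R3 holds.
Only rule 2 fails.

2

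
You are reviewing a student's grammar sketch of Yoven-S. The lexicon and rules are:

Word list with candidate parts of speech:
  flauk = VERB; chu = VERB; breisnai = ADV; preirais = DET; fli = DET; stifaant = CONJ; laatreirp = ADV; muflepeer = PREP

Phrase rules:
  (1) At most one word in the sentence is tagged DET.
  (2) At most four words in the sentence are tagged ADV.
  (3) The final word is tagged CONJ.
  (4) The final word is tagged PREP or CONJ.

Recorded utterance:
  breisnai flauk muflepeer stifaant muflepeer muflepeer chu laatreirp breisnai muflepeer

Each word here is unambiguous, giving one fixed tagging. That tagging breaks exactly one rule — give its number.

3

Fixed tagging: ADV VERB PREP CONJ PREP PREP VERB ADV ADV PREP.
Rule check: R1 pass, R2 pass, R3 fail, R4 pass.
Only rule 3 fails.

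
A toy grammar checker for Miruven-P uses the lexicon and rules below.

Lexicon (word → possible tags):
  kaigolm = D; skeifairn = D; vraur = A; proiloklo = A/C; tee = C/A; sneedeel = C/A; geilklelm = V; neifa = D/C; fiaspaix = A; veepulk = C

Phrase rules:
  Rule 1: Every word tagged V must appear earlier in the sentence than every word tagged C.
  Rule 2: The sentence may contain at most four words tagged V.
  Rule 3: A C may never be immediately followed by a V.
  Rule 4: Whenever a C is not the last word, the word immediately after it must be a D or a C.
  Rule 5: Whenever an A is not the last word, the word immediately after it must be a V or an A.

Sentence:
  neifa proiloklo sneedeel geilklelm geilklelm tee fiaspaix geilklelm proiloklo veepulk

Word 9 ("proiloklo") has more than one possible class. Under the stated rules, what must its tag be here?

C

Candidates per position — 1:neifa {D,C}; 2:proiloklo {A,C}; 3:sneedeel {C,A}; 4:geilklelm {V}; 5:geilklelm {V}; 6:tee {C,A}; 7:fiaspaix {A}; 8:geilklelm {V}; 9:proiloklo {A,C}; 10:veepulk {C}.
Position 1: C is ruled out by rule 1; that leaves D.
Position 2: C is ruled out by rule 1; that leaves A.
Position 3: C is ruled out by rule 1; that leaves A.
Position 6: C is ruled out by rule 1; that leaves A.
Position 9: A is ruled out by rule 5; that leaves C.
The unique satisfying tagging is: D A A V V A A V C C.
Check: rule 1 ✓; rule 2 ✓; rule 3 ✓; rule 4 ✓; rule 5 ✓.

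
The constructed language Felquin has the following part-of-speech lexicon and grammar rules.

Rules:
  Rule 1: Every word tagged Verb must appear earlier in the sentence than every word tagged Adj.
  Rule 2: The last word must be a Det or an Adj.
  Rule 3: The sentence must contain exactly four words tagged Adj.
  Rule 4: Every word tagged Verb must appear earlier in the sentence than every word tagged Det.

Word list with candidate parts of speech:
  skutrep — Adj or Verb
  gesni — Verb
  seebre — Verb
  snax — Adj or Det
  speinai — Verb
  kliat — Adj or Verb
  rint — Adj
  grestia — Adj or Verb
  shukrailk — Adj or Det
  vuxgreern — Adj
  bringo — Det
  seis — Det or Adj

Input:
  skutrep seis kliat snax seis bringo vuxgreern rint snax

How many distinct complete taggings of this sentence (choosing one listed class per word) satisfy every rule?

5

Candidates per position — 1:skutrep {Adj,Verb}; 2:seis {Det,Adj}; 3:kliat {Adj,Verb}; 4:snax {Adj,Det}; 5:seis {Det,Adj}; 6:bringo {Det}; 7:vuxgreern {Adj}; 8:rint {Adj}; 9:snax {Adj,Det}.
There are 64 candidate sequences in total.
The sequences that satisfy every rule: Adj Det Adj Det Det Det Adj Adj Det; Verb Det Adj Adj Det Det Adj Adj Det; Verb Det Adj Det Det Det Adj Adj Adj; Verb Det Adj Det Adj Det Adj Adj Det; Verb Adj Adj Det Det Det Adj Adj Det.
Count = 5.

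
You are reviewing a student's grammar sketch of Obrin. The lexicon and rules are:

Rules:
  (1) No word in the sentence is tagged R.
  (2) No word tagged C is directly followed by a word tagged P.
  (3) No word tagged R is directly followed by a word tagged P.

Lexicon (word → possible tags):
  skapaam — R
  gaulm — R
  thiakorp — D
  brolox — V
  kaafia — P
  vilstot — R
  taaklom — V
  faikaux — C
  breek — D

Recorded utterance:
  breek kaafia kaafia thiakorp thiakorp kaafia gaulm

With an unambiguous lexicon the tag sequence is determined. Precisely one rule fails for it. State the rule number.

1

Fixed tagging: D P P D D P R.
Rule check: R1 violated, R2 holds, R3 holds.
Only rule 1 fails.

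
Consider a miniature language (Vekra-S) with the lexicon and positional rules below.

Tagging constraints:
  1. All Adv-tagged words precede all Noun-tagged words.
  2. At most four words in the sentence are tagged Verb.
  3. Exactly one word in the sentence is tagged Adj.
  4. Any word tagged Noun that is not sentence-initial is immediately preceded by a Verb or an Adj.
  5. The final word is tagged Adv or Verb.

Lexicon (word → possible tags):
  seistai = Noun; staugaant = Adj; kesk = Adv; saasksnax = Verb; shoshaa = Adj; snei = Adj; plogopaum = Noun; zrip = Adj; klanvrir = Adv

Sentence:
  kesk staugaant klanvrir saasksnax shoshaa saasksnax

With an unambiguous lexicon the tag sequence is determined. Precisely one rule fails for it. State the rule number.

3

Fixed tagging: Adv Adj Adv Verb Adj Verb.
Checking each rule: R1 ✓, R2 ✓, R3 ✗, R4 ✓, R5 ✓.
Only rule 3 fails.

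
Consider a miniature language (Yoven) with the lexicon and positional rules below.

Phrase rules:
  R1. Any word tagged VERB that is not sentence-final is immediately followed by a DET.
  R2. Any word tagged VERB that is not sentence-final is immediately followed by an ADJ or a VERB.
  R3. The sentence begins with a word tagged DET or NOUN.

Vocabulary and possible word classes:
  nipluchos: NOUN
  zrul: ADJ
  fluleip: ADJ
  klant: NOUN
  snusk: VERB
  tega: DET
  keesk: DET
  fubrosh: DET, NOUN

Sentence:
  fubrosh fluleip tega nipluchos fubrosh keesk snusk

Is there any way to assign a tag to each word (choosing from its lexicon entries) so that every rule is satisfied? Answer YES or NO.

Candidates per position — 1:fubrosh {DET,NOUN}; 2:fluleip {ADJ}; 3:tega {DET}; 4:nipluchos {NOUN}; 5:fubrosh {DET,NOUN}; 6:keesk {DET}; 7:snusk {VERB}.
One satisfying assignment: DET ADJ DET NOUN NOUN DET VERB.
Checking: rule 1 ok; rule 2 ok; rule 3 ok.

YES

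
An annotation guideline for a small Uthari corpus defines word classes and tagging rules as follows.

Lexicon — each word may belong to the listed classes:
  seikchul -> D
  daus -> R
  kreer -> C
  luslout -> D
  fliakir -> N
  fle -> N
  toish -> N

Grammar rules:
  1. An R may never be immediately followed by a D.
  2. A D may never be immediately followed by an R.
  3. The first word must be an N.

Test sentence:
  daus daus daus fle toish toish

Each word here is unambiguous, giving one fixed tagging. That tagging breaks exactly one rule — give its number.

3

Fixed tagging: R R R N N N.
Applying the rules: R1 ok, R2 ok, R3 fails.
Only rule 3 fails.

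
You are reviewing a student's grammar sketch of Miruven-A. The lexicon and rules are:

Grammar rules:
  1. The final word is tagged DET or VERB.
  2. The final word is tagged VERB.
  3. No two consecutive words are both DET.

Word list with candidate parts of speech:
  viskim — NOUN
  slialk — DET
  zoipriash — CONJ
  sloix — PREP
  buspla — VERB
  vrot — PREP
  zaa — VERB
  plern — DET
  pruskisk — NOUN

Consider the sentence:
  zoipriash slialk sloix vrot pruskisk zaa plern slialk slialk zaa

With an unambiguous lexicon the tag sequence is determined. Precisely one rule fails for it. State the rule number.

Fixed tagging: CONJ DET PREP PREP NOUN VERB DET DET DET VERB.
Checking each rule: R1 ok, R2 ok, R3 fails.
Only rule 3 fails.

3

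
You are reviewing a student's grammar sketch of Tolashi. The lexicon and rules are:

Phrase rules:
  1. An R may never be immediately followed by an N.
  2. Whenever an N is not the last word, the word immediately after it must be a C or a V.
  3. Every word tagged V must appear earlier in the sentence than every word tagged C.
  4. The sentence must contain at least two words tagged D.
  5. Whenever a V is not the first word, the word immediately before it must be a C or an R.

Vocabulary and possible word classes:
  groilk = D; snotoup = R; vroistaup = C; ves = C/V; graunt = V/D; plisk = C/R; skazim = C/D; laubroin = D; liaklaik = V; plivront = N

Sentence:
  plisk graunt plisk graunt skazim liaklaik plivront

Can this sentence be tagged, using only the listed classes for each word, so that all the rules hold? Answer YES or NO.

NO

Candidates per position — 1:plisk {C,R}; 2:graunt {V,D}; 3:plisk {C,R}; 4:graunt {V,D}; 5:skazim {C,D}; 6:liaklaik {V}; 7:plivront {N}.
Every candidate sequence violates at least one rule; no consistent tagging exists.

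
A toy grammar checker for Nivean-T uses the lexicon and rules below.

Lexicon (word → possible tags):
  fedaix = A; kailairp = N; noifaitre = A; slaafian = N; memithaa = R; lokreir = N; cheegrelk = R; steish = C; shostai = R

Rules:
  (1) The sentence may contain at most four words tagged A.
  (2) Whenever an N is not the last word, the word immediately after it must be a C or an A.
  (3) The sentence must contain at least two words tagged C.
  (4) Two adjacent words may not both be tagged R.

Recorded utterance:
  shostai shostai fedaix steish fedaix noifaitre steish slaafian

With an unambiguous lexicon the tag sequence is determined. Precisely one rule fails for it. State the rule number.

Fixed tagging: R R A C A A C N.
Applying the rules: R1 ✓, R2 ✓, R3 ✓, R4 ✗.
Only rule 4 fails.

4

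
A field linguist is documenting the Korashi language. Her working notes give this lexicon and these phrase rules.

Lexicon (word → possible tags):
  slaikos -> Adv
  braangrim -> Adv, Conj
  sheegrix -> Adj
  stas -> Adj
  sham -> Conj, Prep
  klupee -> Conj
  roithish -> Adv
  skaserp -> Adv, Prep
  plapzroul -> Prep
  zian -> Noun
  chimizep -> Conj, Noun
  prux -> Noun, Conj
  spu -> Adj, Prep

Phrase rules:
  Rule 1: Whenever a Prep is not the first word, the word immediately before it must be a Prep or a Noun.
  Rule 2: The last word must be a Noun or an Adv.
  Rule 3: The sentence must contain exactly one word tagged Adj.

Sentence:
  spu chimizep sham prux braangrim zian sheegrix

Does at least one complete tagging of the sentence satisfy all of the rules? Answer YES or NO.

NO

Candidates per position — 1:spu {Adj,Prep}; 2:chimizep {Conj,Noun}; 3:sham {Conj,Prep}; 4:prux {Noun,Conj}; 5:braangrim {Adv,Conj}; 6:zian {Noun}; 7:sheegrix {Adj}.
Rule 2 cannot be satisfied by any choice of tags from the lexicon.
So there is no consistent tagging.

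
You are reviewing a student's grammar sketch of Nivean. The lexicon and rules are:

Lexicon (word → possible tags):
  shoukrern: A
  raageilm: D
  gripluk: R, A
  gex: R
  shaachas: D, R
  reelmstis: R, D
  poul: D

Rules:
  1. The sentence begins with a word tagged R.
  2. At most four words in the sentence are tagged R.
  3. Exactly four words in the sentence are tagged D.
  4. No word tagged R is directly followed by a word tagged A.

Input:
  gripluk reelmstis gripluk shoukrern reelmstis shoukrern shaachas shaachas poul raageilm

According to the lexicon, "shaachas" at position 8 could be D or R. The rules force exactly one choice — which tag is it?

R

Candidates per position — 1:gripluk {R,A}; 2:reelmstis {R,D}; 3:gripluk {R,A}; 4:shoukrern {A}; 5:reelmstis {R,D}; 6:shoukrern {A}; 7:shaachas {D,R}; 8:shaachas {D,R}; 9:poul {D}; 10:raageilm {D}.
Position 1: tagging it A would leave rule 1 unsatisfiable, so it must be R.
Position 2: tagging it R would leave rule 4 unsatisfiable, so it must be D.
Position 3: tagging it R would leave rule 4 unsatisfiable, so it must be A.
Position 5: tagging it R would leave rule 4 unsatisfiable, so it must be D.
Position 7: tagging it D would leave rule 3 unsatisfiable, so it must be R.
Position 8: tagging it D would leave rule 3 unsatisfiable, so it must be R.
So the tagging must be: R D A A D A R R D D.
Rule-by-rule: rule 1 satisfied; rule 2 satisfied; rule 3 satisfied; rule 4 satisfied.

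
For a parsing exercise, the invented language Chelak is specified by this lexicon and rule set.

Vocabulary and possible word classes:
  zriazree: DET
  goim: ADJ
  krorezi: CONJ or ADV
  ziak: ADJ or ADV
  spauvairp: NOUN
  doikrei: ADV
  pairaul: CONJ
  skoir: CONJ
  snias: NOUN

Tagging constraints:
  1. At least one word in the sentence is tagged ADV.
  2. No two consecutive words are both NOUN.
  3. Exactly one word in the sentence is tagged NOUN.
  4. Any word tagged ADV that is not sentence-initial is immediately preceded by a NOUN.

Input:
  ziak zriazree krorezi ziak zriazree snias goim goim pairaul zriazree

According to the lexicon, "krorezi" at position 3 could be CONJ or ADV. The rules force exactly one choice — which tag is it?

CONJ

Candidates per position — 1:ziak {ADJ,ADV}; 2:zriazree {DET}; 3:krorezi {CONJ,ADV}; 4:ziak {ADJ,ADV}; 5:zriazree {DET}; 6:snias {NOUN}; 7:goim {ADJ}; 8:goim {ADJ}; 9:pairaul {CONJ}; 10:zriazree {DET}.
If word 3 were ADV, no tagging could satisfy rule 4; so word 3 is CONJ.
If word 4 were ADV, no tagging could satisfy rule 4; so word 4 is ADJ.
If word 1 were ADJ, no tagging could satisfy rule 1; so word 1 is ADV.
The only consistent sequence is: ADV DET CONJ ADJ DET NOUN ADJ ADJ CONJ DET.
Checking: rule 1 ✓; rule 2 ✓; rule 3 ✓; rule 4 ✓.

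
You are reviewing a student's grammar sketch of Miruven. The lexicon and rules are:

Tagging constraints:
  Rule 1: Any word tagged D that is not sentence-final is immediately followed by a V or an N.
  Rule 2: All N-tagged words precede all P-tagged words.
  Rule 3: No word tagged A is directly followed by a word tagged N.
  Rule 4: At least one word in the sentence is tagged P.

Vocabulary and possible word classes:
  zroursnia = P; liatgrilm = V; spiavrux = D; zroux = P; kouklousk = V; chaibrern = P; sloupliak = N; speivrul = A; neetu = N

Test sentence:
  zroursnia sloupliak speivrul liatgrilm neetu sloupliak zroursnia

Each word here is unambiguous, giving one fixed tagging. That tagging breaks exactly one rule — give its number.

Fixed tagging: P N A V N N P.
Rule check: R1 ✓, R2 ✗, R3 ✓, R4 ✓.
Only rule 2 fails.

2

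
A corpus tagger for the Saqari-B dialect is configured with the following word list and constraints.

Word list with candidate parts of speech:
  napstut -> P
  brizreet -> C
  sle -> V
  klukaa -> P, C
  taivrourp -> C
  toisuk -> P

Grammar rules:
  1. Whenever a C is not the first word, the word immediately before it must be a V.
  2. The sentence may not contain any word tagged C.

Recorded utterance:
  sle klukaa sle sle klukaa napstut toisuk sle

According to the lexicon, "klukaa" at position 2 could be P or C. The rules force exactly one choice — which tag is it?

P

Candidates per position — 1:sle {V}; 2:klukaa {P,C}; 3:sle {V}; 4:sle {V}; 5:klukaa {P,C}; 6:napstut {P}; 7:toisuk {P}; 8:sle {V}.
Position 2: tagging it C would leave rule 2 unsatisfiable, so it must be P.
Position 5: tagging it C would leave rule 2 unsatisfiable, so it must be P.
So the tagging must be: V P V V P P P V.
Verifying each rule — rule 1 holds; rule 2 holds.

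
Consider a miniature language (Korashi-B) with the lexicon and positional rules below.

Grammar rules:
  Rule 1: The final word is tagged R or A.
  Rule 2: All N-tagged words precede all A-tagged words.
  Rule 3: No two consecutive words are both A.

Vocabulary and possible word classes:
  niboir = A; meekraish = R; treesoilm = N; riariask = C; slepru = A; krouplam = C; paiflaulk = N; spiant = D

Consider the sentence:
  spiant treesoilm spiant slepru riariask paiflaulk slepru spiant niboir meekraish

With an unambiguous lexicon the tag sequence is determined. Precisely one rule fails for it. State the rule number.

Fixed tagging: D N D A C N A D A R.
Applying the rules: R1 pass, R2 fail, R3 pass.
Only rule 2 fails.

2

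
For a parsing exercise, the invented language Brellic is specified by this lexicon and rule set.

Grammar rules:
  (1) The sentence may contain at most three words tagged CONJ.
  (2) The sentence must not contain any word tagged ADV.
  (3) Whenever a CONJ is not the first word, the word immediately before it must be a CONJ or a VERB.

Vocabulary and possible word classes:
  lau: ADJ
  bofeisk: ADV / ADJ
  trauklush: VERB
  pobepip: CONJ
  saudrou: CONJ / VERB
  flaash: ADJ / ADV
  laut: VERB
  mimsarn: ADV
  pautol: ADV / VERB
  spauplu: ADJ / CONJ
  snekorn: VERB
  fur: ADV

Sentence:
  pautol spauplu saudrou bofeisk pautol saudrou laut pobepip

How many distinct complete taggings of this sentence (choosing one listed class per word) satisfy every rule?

Candidates per position — 1:pautol {ADV,VERB}; 2:spauplu {ADJ,CONJ}; 3:saudrou {CONJ,VERB}; 4:bofeisk {ADV,ADJ}; 5:pautol {ADV,VERB}; 6:saudrou {CONJ,VERB}; 7:laut {VERB}; 8:pobepip {CONJ}.
There are 64 candidate sequences in total.
The sequences that satisfy every rule: VERB ADJ VERB ADJ VERB CONJ VERB CONJ; VERB ADJ VERB ADJ VERB VERB VERB CONJ; VERB CONJ CONJ ADJ VERB VERB VERB CONJ; VERB CONJ VERB ADJ VERB CONJ VERB CONJ; VERB CONJ VERB ADJ VERB VERB VERB CONJ.
Count = 5.

5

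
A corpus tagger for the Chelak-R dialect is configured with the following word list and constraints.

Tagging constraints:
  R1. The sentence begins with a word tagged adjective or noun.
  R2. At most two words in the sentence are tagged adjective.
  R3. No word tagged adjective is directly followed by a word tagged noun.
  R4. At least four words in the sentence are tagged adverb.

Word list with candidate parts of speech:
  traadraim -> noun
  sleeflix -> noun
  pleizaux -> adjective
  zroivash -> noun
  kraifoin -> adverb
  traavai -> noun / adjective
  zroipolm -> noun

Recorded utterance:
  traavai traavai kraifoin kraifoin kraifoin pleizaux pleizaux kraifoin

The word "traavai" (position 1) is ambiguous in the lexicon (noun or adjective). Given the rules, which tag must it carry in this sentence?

Candidates per position — 1:traavai {noun,adjective}; 2:traavai {noun,adjective}; 3:kraifoin {adverb}; 4:kraifoin {adverb}; 5:kraifoin {adverb}; 6:pleizaux {adjective}; 7:pleizaux {adjective}; 8:kraifoin {adverb}.
Position 1: tagging it adjective would leave rule 2 unsatisfiable, so it must be noun.
Position 2: tagging it adjective would leave rule 2 unsatisfiable, so it must be noun.
The only consistent sequence is: noun noun adverb adverb adverb adjective adjective adverb.
Verifying each rule — rule 1 satisfied; rule 2 satisfied; rule 3 satisfied; rule 4 satisfied.

noun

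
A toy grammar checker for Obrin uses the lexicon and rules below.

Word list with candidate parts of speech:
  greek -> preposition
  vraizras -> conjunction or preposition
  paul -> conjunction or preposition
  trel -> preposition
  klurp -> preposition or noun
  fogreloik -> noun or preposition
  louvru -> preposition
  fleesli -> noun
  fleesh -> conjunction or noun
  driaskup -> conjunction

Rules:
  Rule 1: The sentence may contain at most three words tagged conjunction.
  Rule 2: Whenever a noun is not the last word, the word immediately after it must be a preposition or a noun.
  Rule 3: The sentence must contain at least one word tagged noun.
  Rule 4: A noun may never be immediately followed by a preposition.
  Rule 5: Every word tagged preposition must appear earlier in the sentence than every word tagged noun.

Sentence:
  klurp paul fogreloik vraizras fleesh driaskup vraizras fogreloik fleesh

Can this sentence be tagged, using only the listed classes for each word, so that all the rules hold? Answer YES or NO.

YES

Candidates per position — 1:klurp {preposition,noun}; 2:paul {conjunction,preposition}; 3:fogreloik {noun,preposition}; 4:vraizras {conjunction,preposition}; 5:fleesh {conjunction,noun}; 6:driaskup {conjunction}; 7:vraizras {conjunction,preposition}; 8:fogreloik {noun,preposition}; 9:fleesh {conjunction,noun}.
One satisfying assignment: preposition preposition preposition preposition conjunction conjunction conjunction preposition noun.
Check: rule 1 ok; rule 2 ok; rule 3 ok; rule 4 ok; rule 5 ok.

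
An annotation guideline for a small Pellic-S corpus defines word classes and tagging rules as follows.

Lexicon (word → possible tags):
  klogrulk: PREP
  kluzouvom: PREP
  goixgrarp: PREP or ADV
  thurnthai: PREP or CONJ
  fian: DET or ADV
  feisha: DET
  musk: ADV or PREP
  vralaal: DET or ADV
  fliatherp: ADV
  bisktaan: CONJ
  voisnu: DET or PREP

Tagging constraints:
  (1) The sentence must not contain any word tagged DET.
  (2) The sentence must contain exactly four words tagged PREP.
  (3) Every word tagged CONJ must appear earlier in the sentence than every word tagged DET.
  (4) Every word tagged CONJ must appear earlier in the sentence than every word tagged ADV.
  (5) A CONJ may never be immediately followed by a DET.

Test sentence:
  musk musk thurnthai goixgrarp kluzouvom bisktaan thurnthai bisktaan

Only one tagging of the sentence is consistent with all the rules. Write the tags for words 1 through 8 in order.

PREP PREP CONJ PREP PREP CONJ CONJ CONJ

Candidates per position — 1:musk {ADV,PREP}; 2:musk {ADV,PREP}; 3:thurnthai {PREP,CONJ}; 4:goixgrarp {PREP,ADV}; 5:kluzouvom {PREP}; 6:bisktaan {CONJ}; 7:thurnthai {PREP,CONJ}; 8:bisktaan {CONJ}.
Position 1: ADV is ruled out by rule 4; that leaves PREP.
Position 2: ADV is ruled out by rule 4; that leaves PREP.
Position 4: ADV is ruled out by rule 4; that leaves PREP.
Position 7: PREP is ruled out by rule 2; that leaves CONJ.
Position 3: PREP is ruled out by rule 2; that leaves CONJ.
That leaves exactly one tagging: PREP PREP CONJ PREP PREP CONJ CONJ CONJ.
Rule-by-rule: rule 1 ok; rule 2 ok; rule 3 ok; rule 4 ok; rule 5 ok.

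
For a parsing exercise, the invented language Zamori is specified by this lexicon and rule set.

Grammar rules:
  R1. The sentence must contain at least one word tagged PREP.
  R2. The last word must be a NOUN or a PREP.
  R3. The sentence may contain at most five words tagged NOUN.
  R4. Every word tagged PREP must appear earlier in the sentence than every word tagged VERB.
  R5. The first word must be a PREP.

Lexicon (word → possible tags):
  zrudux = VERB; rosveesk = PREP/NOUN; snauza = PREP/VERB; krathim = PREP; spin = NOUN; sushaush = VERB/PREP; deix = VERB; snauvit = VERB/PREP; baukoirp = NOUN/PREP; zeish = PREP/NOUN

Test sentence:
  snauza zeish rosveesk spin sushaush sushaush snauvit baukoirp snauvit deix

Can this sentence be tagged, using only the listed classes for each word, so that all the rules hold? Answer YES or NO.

Candidates per position — 1:snauza {PREP,VERB}; 2:zeish {PREP,NOUN}; 3:rosveesk {PREP,NOUN}; 4:spin {NOUN}; 5:sushaush {VERB,PREP}; 6:sushaush {VERB,PREP}; 7:snauvit {VERB,PREP}; 8:baukoirp {NOUN,PREP}; 9:snauvit {VERB,PREP}; 10:deix {VERB}.
Rule 2 cannot be satisfied by any choice of tags from the lexicon.
So there is no consistent tagging.

NO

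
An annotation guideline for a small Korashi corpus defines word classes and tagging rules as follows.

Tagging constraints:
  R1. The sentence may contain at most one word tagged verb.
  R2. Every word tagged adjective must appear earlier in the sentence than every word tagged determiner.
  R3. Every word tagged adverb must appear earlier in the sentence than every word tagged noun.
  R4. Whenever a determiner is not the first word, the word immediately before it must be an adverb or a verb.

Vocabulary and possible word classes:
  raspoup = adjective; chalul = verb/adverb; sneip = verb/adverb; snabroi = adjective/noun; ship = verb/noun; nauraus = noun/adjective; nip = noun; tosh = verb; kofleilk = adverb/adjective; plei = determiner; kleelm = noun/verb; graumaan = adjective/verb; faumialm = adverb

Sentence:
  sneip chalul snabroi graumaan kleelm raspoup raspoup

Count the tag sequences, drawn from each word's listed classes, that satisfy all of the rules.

Candidates per position — 1:sneip {verb,adverb}; 2:chalul {verb,adverb}; 3:snabroi {adjective,noun}; 4:graumaan {adjective,verb}; 5:kleelm {noun,verb}; 6:raspoup {adjective}; 7:raspoup {adjective}.
There are 32 candidate sequences in total.
Checking each against the rules leaves 10 sequences.
Count = 10.

10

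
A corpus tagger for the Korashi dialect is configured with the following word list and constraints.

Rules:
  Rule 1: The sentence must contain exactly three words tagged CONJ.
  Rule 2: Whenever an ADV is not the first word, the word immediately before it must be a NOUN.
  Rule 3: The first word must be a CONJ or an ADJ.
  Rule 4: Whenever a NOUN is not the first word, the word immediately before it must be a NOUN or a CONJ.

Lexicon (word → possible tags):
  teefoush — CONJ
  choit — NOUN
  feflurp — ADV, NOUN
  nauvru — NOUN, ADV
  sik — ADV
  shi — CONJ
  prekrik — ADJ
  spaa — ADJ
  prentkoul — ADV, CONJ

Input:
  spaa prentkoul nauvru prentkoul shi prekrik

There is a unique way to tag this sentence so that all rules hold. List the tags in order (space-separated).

ADJ CONJ NOUN CONJ CONJ ADJ

Candidates per position — 1:spaa {ADJ}; 2:prentkoul {ADV,CONJ}; 3:nauvru {NOUN,ADV}; 4:prentkoul {ADV,CONJ}; 5:shi {CONJ}; 6:prekrik {ADJ}.
Position 2: ADV is ruled out by rule 1; that leaves CONJ.
Position 3: ADV is ruled out by rule 2; that leaves NOUN.
Position 4: ADV is ruled out by rule 1; that leaves CONJ.
That leaves exactly one tagging: ADJ CONJ NOUN CONJ CONJ ADJ.
Checking: rule 1 ok; rule 2 ok; rule 3 ok; rule 4 ok.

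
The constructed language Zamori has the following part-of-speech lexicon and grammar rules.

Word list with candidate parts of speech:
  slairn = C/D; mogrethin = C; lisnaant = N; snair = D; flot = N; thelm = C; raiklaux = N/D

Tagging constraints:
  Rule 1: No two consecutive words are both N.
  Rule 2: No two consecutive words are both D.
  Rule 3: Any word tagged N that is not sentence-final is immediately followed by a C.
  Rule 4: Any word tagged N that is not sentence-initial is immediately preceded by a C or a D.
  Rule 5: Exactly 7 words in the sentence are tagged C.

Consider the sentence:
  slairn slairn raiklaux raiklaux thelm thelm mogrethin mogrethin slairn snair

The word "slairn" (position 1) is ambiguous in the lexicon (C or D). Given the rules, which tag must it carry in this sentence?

C

Candidates per position — 1:slairn {C,D}; 2:slairn {C,D}; 3:raiklaux {N,D}; 4:raiklaux {N,D}; 5:thelm {C}; 6:thelm {C}; 7:mogrethin {C}; 8:mogrethin {C}; 9:slairn {C,D}; 10:snair {D}.
Word 1 cannot be D — rule 5 would then fail for every completion. It is C.
Word 2 cannot be D — rule 5 would then fail for every completion. It is C.
Word 3 cannot be N — rule 3 would then fail for every completion. It is D.
Word 4 cannot be D — rule 2 would then fail for every completion. It is N.
Word 9 cannot be D — rule 2 would then fail for every completion. It is C.
The unique satisfying tagging is: C C D N C C C C C D.
Checking: rule 1 holds; rule 2 holds; rule 3 holds; rule 4 holds; rule 5 holds.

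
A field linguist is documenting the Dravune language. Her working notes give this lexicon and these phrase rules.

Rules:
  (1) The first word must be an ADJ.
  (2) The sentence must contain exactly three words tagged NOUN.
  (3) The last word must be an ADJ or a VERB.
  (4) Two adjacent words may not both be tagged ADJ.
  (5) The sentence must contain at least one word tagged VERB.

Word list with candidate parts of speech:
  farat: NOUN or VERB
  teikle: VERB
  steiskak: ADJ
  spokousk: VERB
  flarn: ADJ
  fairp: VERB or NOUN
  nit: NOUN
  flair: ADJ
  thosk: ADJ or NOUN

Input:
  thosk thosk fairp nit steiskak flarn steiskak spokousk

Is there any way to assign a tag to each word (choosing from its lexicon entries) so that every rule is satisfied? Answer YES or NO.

Candidates per position — 1:thosk {ADJ,NOUN}; 2:thosk {ADJ,NOUN}; 3:fairp {VERB,NOUN}; 4:nit {NOUN}; 5:steiskak {ADJ}; 6:flarn {ADJ}; 7:steiskak {ADJ}; 8:spokousk {VERB}.
Rule 4 cannot be satisfied by any choice of tags from the lexicon.
So there is no consistent tagging.

NO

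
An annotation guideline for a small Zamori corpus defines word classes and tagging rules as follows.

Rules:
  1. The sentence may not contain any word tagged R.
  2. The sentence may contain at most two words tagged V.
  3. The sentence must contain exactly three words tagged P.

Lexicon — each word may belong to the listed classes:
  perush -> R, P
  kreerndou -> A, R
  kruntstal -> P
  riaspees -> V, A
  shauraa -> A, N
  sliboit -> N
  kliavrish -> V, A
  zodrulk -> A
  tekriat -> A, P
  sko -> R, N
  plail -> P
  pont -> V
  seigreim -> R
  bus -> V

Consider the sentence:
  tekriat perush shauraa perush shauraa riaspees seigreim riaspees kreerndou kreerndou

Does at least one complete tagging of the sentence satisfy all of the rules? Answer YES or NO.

NO

Candidates per position — 1:tekriat {A,P}; 2:perush {R,P}; 3:shauraa {A,N}; 4:perush {R,P}; 5:shauraa {A,N}; 6:riaspees {V,A}; 7:seigreim {R}; 8:riaspees {V,A}; 9:kreerndou {A,R}; 10:kreerndou {A,R}.
Rule 1 cannot be satisfied by any choice of tags from the lexicon.
So there is no consistent tagging.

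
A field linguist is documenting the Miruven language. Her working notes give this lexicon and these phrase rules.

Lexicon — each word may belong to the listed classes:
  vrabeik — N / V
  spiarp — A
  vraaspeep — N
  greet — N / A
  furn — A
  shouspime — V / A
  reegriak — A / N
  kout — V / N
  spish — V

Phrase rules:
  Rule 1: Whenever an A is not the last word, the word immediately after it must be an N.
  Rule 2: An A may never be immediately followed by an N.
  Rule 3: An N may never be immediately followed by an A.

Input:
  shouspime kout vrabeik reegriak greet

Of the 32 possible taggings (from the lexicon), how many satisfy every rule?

4

Candidates per position — 1:shouspime {V,A}; 2:kout {V,N}; 3:vrabeik {N,V}; 4:reegriak {A,N}; 5:greet {N,A}.
There are 32 candidate sequences in total.
The sequences that satisfy every rule: V V N N N; V V V N N; V N N N N; V N V N N.
Count = 4.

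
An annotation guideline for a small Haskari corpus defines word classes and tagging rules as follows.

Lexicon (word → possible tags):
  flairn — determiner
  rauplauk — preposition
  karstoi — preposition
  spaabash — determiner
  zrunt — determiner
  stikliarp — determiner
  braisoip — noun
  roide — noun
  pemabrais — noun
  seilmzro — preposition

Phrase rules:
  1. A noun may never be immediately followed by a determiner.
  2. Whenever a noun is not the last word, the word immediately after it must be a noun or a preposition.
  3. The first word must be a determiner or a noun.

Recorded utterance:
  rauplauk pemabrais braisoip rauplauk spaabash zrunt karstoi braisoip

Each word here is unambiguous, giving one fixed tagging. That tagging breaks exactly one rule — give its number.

Fixed tagging: preposition noun noun preposition determiner determiner preposition noun.
Rule check: R1 pass, R2 pass, R3 fail.
Only rule 3 fails.

3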